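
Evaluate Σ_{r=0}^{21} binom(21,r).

The entries of row 21 sum to 2^21 = 2097152.

2097152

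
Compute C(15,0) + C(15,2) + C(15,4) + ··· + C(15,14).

Even-i terms of row 15 sum to 2^14 = 16384.

16384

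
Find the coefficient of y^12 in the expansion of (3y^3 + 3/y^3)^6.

4374

General term: C(6,j)·(3y^3)^j·(3/y^3)^(6-j), with y-exponent 3j − 3(6−j) = 6j − 18.
Set 6j − 18 = 12: j = 5.
C(6,5) = 6; 3^5 = 243; 3^1 = 3.
Coefficient = 6 · 243 · 3 = 4374.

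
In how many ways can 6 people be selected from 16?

8008

This is C(16,6) = 8008.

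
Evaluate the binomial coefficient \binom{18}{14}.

3060

C(18,14) = C(18,4) by symmetry.
C(18,4) = (18·17·16·15) / 4! = 73440 / 24 = 3060.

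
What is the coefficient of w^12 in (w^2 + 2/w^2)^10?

180

General term: C(10,j)·(w^2)^j·(2/w^2)^(10-j), with w-exponent 2j − 2(10−j) = 4j − 20.
Set 4j − 20 = 12: j = 8.
C(10,8) = 45; 1^8 = 1; 2^2 = 4.
Coefficient = 45 · 1 · 4 = 180.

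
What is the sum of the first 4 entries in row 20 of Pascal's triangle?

1351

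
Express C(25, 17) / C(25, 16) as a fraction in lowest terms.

C(n,k+1)/C(n,k) = (n−k)/(k+1) = (25−16)/(16+1) = 9/17.

9/17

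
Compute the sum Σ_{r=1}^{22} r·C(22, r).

46137344

Since r·C(22,r) = 22·C(21,r−1), the sum is 22·2^21 = 22·2097152 = 46137344.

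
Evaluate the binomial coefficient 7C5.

C(7,5) = C(7,2) by symmetry.
C(7,2) = (7·6) / 2! = 42 / 2 = 21.

21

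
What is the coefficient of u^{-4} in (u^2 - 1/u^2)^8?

General term: C(8,j)·(u^2)^j·(-1/u^2)^(8-j), with u-exponent 2j − 2(8−j) = 4j − 16.
Set 4j − 16 = -4: j = 3.
C(8,3) = 56; 1^3 = 1; (-1)^5 = -1.
Coefficient = 56 · 1 · (-1) = -56.

-56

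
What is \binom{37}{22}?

C(37,22) = C(37,15) by symmetry.
C(37,15) = (37·36·35·34·33·32·31·30·29·28·27·26·25·24·23) / 15! = 12245324002983751680000 / 1307674368000 = 9364199760.

9364199760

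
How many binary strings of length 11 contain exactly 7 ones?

330

Choose the 7 positions: C(11,7) = 330.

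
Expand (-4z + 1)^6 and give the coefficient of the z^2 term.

240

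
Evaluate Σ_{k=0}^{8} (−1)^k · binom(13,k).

495

The partial alternating sum Σ_{k=0}^{8} (−1)^k C(13,k) = (−1)^8 C(12,8) = 495.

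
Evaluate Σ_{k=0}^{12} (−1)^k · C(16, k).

The partial alternating sum Σ_{k=0}^{12} (−1)^k C(16,k) = (−1)^12 C(15,12) = 455.

455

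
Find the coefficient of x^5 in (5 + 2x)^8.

The general term is C(8,j)·(5)^j·(2x)^(8-j); the x^5 term has j = 3.
C(8,3) = 56.
Coefficient = C(8,3) · 5^3 · 2^5 = 56 · 125 · 32 = 224000.

224000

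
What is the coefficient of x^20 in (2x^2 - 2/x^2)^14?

1490944

General term: C(14,j)·(2x^2)^j·(-2/x^2)^(14-j), with x-exponent 2j − 2(14−j) = 4j − 28.
Set 4j − 28 = 20: j = 12.
C(14,12) = 91; 2^12 = 4096; (-2)^2 = 4.
Coefficient = 91 · 4096 · 4 = 1490944.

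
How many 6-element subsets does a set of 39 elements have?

3262623

C(39,6) = (39·38·37·36·35·34) / 6! = 2349088560 / 720 = 3262623.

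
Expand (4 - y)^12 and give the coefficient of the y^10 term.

The general term is C(12,j)·(4)^j·(-y)^(12-j); the y^10 term has j = 2.
C(12,2) = 66.
Coefficient = C(12,2) · 4^2 = 66 · 16 = 1056.

1056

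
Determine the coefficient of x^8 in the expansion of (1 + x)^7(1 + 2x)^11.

1690370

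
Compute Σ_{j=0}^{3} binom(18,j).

1 + 18 + 153 + 816 = 988.

988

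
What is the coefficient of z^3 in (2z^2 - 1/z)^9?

-2016

General term: C(9,j)·(2z^2)^j·(-1/z)^(9-j), with z-exponent 2j − 1(9−j) = 3j − 9.
Set 3j − 9 = 3: j = 4.
C(9,4) = 126; 2^4 = 16; (-1)^5 = -1.
Coefficient = 126 · 16 · (-1) = -2016.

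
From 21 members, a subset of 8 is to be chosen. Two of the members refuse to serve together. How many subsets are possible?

176358

All 8-subsets: C(21,8) = 203490. Those containing both fixed elements: C(19,6) = 27132.
203490 − 27132 = 176358.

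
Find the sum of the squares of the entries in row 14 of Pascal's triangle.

40116600

By Vandermonde's identity, Σ C(14,r)² = C(28,14) = 40116600.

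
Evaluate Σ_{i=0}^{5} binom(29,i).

1 + 29 + 406 + 3654 + 23751 + 118755 = 146596.

146596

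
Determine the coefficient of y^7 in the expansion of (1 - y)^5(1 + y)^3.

2

Coefficient of y^7 = Σ_{j} C(5,j)·(-1)^j·C(3,7-j)·1^(7-j) for j from 4 to 5.
= 5 + (-3) = 2.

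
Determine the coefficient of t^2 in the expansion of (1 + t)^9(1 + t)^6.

(1 + t)^9(1 + t)^6 = (1 + t)^15, so the coefficient of t^2 is C(15,2)·1^2 = 105·1 = 105.

105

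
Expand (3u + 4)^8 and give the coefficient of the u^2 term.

The general term is C(8,j)·(3u)^j·(4)^(8-j); the u^2 term has j = 2.
C(8,2) = 28.
Coefficient = C(8,2) · 3^2 · 4^6 = 28 · 9 · 4096 = 1032192.

1032192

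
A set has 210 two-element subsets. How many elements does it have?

n(n−1)/2 = 210 ⇒ n(n−1) = 420. Since 21·20 = 420, n = 21.

21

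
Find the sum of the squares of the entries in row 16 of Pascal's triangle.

By Vandermonde's identity, Σ C(16,j)² = C(32,16) = 601080390.

601080390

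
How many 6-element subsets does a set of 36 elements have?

1947792

C(36,6) = (36·35·34·33·32·31) / 6! = 1402410240 / 720 = 1947792.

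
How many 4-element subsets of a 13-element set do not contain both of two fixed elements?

660

All 4-subsets: C(13,4) = 715. Those containing both fixed elements: C(11,2) = 55.
715 − 55 = 660.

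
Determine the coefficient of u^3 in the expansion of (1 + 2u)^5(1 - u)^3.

-11

Coefficient of u^3 = Σ_{j} C(5,j)·2^j·C(3,3-j)·(-1)^(3-j) for j from 0 to 3.
= (-1) + 30 + (-120) + 80 = -11.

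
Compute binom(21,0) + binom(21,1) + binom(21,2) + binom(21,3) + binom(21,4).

1 + 21 + 210 + 1330 + 5985 = 7547.

7547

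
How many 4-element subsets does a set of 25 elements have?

12650

C(25,4) = (25·24·23·22) / 4! = 303600 / 24 = 12650.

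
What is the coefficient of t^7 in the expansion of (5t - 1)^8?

-625000

The general term is C(8,j)·(5t)^j·(-1)^(8-j); the t^7 term has j = 7.
C(8,7) = 8.
Coefficient = C(8,7) · 5^7 · (-1)^1 = 8 · 78125 · (-1) = -625000.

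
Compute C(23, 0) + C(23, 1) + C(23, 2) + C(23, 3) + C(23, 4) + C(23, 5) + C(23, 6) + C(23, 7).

390656

1 + 23 + 253 + 1771 + 8855 + 33649 + 100947 + 245157 = 390656.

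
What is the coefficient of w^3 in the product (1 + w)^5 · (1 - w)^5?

0

Coefficient of w^3 = Σ_{j} C(5,j)·1^j·C(5,3-j)·(-1)^(3-j) for j from 0 to 3.
= (-10) + 50 + (-50) + 10 = 0.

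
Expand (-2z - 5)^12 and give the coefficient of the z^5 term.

The general term is C(12,j)·(-2z)^j·(-5)^(12-j); the z^5 term has j = 5.
C(12,5) = 792.
Coefficient = C(12,5) · (-2)^5 · (-5)^7 = 792 · (-32) · (-78125) = 1980000000.

1980000000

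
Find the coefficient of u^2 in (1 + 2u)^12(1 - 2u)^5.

Coefficient of u^2 = Σ_{j} C(12,j)·2^j·C(5,2-j)·(-2)^(2-j) for j from 0 to 2.
= 40 + (-240) + 264 = 64.

64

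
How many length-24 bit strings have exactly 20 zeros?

10626

Choose the 20 positions: C(24,20) = 10626.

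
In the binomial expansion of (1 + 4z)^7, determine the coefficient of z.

28

The general term is C(7,j)·(1)^j·(4z)^(7-j); the z^1 term has j = 6.
C(7,6) = 7.
Coefficient = C(7,6) · 4^1 = 7 · 4 = 28.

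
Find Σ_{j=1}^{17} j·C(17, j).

1114112

Since j·C(17,j) = 17·C(16,j−1), the sum is 17·2^16 = 17·65536 = 1114112.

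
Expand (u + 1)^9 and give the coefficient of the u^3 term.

The general term is C(9,j)·(u)^j·(1)^(9-j); the u^3 term has j = 3.
C(9,3) = 84.
Coefficient = C(9,3) = 84.

84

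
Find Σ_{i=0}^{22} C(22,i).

4194304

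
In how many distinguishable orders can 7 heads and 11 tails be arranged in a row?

Choose positions for the heads: C(18,7) = 31824.

31824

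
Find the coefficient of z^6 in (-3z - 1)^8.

20412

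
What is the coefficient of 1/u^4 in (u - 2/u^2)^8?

1120

General term: C(8,j)·(u)^j·(-2/u^2)^(8-j), with u-exponent 1j − 2(8−j) = 3j − 16.
Set 3j − 16 = -4: j = 4.
C(8,4) = 70; 1^4 = 1; (-2)^4 = 16.
Coefficient = 70 · 1 · 16 = 1120.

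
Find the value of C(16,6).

C(16,6) = (16·15·14·13·12·11) / 6! = 5765760 / 720 = 8008.

8008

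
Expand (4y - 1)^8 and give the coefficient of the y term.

-32

The general term is C(8,j)·(4y)^j·(-1)^(8-j); the y^1 term has j = 1.
C(8,1) = 8.
Coefficient = C(8,1) · 4^1 · (-1)^7 = 8 · 4 · (-1) = -32.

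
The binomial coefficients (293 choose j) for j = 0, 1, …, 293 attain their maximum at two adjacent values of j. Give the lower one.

146

For odd n = 293, C(293,j) peaks at j = (n−1)/2 and (n+1)/2; the lower is 146.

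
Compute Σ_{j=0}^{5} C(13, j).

2380

1 + 13 + 78 + 286 + 715 + 1287 = 2380.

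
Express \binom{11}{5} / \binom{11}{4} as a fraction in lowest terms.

C(n,k+1)/C(n,k) = (n−k)/(k+1) = (11−4)/(4+1) = 7/5.

7/5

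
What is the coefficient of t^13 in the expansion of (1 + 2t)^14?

The general term is C(14,j)·(1)^j·(2t)^(14-j); the t^13 term has j = 1.
C(14,1) = 14.
Coefficient = C(14,1) · 2^13 = 14 · 8192 = 114688.

114688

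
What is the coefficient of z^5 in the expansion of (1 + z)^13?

The general term is C(13,j)·(1)^j·(z)^(13-j); the z^5 term has j = 8.
C(13,8) = 1287.
Coefficient = C(13,8) = 1287.

1287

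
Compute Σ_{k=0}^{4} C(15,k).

1 + 15 + 105 + 455 + 1365 = 1941.

1941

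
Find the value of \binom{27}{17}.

8436285

C(27,17) = C(27,10) by symmetry.
C(27,10) = (27·26·25·24·23·22·21·20·19·18) / 10! = 30613591008000 / 3628800 = 8436285.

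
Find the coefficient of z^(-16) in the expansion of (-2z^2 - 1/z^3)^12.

General term: C(12,j)·(-2z^2)^j·(-1/z^3)^(12-j), with z-exponent 2j − 3(12−j) = 5j − 36.
Set 5j − 36 = -16: j = 4.
C(12,4) = 495; (-2)^4 = 16; (-1)^8 = 1.
Coefficient = 495 · 16 · 1 = 7920.

7920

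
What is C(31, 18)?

C(31,18) = C(31,13) by symmetry.
C(31,13) = (31·30·29·28·27·26·25·24·23·22·21·20·19) / 13! = 1284342188088960000 / 6227020800 = 206253075.

206253075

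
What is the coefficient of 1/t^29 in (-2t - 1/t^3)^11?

-22

General term: C(11,j)·(-2t)^j·(-1/t^3)^(11-j), with t-exponent 1j − 3(11−j) = 4j − 33.
Set 4j − 33 = -29: j = 1.
C(11,1) = 11; (-2)^1 = -2; (-1)^10 = 1.
Coefficient = 11 · (-2) · 1 = -22.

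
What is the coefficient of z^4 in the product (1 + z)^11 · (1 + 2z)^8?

15178

Coefficient of z^4 = Σ_{j} C(11,j)·1^j·C(8,4-j)·2^(4-j) for j from 0 to 4.
= 1120 + 4928 + 6160 + 2640 + 330 = 15178.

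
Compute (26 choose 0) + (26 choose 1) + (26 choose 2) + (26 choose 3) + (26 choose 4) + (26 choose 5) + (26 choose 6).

313912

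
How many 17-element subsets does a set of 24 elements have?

346104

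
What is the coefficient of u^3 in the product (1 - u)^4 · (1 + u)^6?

-8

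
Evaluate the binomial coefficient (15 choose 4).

C(15,4) = (15·14·13·12) / 4! = 32760 / 24 = 1365.

1365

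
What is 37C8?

38608020

C(37,8) = (37·36·35·34·33·32·31·30) / 8! = 1556675366400 / 40320 = 38608020.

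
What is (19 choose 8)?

75582

C(19,8) = (19·18·17·16·15·14·13·12) / 8! = 3047466240 / 40320 = 75582.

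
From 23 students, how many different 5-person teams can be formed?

33649

This is C(23,5) = 33649.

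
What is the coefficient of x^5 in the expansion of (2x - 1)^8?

The general term is C(8,j)·(2x)^j·(-1)^(8-j); the x^5 term has j = 5.
C(8,5) = 56.
Coefficient = C(8,5) · 2^5 · (-1)^3 = 56 · 32 · (-1) = -1792.

-1792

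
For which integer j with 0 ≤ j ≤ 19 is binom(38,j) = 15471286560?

15

C(38,j) increases on 0 ≤ j ≤ 19. C(38,14) = 9669554100 and C(38,15) = 15471286560, so j = 15.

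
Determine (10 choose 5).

C(10,5) = (10·9·8·7·6) / 5! = 30240 / 120 = 252.

252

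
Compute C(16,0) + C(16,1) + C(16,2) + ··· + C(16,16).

65536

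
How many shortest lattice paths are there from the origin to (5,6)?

Each path is a sequence of 11 steps with 5 rights: C(11,5) = 462.

462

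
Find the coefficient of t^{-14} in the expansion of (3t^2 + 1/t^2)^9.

27

General term: C(9,j)·(3t^2)^j·(1/t^2)^(9-j), with t-exponent 2j − 2(9−j) = 4j − 18.
Set 4j − 18 = -14: j = 1.
C(9,1) = 9; 3^1 = 3; 1^8 = 1.
Coefficient = 9 · 3 · 1 = 27.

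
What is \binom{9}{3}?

84

C(9,3) = (9·8·7) / 3! = 504 / 6 = 84.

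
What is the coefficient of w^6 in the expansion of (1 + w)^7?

The general term is C(7,j)·(1)^j·(w)^(7-j); the w^6 term has j = 1.
C(7,1) = 7.
Coefficient = C(7,1) = 7.

7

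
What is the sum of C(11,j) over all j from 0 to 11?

2048

The entries of row 11 sum to 2^11 = 2048.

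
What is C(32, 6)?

C(32,6) = (32·31·30·29·28·27) / 6! = 652458240 / 720 = 906192.

906192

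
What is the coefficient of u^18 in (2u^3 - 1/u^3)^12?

-112640

General term: C(12,j)·(2u^3)^j·(-1/u^3)^(12-j), with u-exponent 3j − 3(12−j) = 6j − 36.
Set 6j − 36 = 18: j = 9.
C(12,9) = 220; 2^9 = 512; (-1)^3 = -1.
Coefficient = 220 · 512 · (-1) = -112640.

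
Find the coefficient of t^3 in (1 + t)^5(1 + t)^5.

120

(1 + t)^5(1 + t)^5 = (1 + t)^10, so the coefficient of t^3 is C(10,3)·1^3 = 120·1 = 120.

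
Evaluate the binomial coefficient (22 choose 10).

646646

C(22,10) = (22·21·20·19·18·17·16·15·14·13) / 10! = 2346549004800 / 3628800 = 646646.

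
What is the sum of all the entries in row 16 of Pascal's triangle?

The entries of row 16 sum to 2^16 = 65536.

65536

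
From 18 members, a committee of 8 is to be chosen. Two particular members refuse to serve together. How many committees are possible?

35750

All 8-subsets: C(18,8) = 43758. Those containing both fixed elements: C(16,6) = 8008.
43758 − 8008 = 35750.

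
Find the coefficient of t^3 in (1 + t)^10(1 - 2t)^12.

-80

Coefficient of t^3 = Σ_{j} C(10,j)·1^j·C(12,3-j)·(-2)^(3-j) for j from 0 to 3.
= (-1760) + 2640 + (-1080) + 120 = -80.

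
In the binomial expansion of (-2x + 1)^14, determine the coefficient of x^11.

The general term is C(14,j)·(-2x)^j·(1)^(14-j); the x^11 term has j = 11.
C(14,11) = 364.
Coefficient = C(14,11) · (-2)^11 = 364 · (-2048) = -745472.

-745472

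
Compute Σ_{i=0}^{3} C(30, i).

1 + 30 + 435 + 4060 = 4526.

4526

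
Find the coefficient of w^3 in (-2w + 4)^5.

-1280

The general term is C(5,j)·(-2w)^j·(4)^(5-j); the w^3 term has j = 3.
C(5,3) = 10.
Coefficient = C(5,3) · (-2)^3 · 4^2 = 10 · (-8) · 16 = -1280.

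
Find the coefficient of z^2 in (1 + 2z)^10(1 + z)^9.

Coefficient of z^2 = Σ_{j} C(10,j)·2^j·C(9,2-j)·1^(2-j) for j from 0 to 2.
= 36 + 180 + 180 = 396.

396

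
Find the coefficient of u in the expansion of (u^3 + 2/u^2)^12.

General term: C(12,j)·(u^3)^j·(2/u^2)^(12-j), with u-exponent 3j − 2(12−j) = 5j − 24.
Set 5j − 24 = 1: j = 5.
C(12,5) = 792; 1^5 = 1; 2^7 = 128.
Coefficient = 792 · 1 · 128 = 101376.

101376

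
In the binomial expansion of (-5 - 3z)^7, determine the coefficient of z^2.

-590625

The general term is C(7,j)·(-5)^j·(-3z)^(7-j); the z^2 term has j = 5.
C(7,5) = 21.
Coefficient = C(7,5) · (-5)^5 · (-3)^2 = 21 · (-3125) · 9 = -590625.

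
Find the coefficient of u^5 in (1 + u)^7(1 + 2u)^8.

Coefficient of u^5 = Σ_{j} C(7,j)·1^j·C(8,5-j)·2^(5-j) for j from 0 to 5.
= 1792 + 7840 + 9408 + 3920 + 560 + 21 = 23541.

23541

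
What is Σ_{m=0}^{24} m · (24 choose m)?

201326592

Differentiating (1+x)^24 and setting x=1: Σ m·C(24,m) = 24·2^23 = 201326592.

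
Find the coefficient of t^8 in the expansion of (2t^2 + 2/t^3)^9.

18432

General term: C(9,j)·(2t^2)^j·(2/t^3)^(9-j), with t-exponent 2j − 3(9−j) = 5j − 27.
Set 5j − 27 = 8: j = 7.
C(9,7) = 36; 2^7 = 128; 2^2 = 4.
Coefficient = 36 · 128 · 4 = 18432.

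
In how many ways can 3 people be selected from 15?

This is C(15,3) = 455.

455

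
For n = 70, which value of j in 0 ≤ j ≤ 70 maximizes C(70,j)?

35

C(70,j) is maximized at j = 70/2 = 35.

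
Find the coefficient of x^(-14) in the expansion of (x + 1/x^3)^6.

General term: C(6,j)·(x)^j·(1/x^3)^(6-j), with x-exponent 1j − 3(6−j) = 4j − 18.
Set 4j − 18 = -14: j = 1.
C(6,1) = 6; 1^1 = 1; 1^5 = 1.
Coefficient = 6 · 1 · 1 = 6.

6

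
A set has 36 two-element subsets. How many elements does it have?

n(n−1)/2 = 36 ⇒ n(n−1) = 72. Since 9·8 = 72, n = 9.

9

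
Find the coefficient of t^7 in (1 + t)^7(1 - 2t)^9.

-1709

Coefficient of t^7 = Σ_{j} C(7,j)·1^j·C(9,7-j)·(-2)^(7-j) for j from 0 to 7.
= (-4608) + 37632 + (-84672) + 70560 + (-23520) + 3024 + (-126) + 1 = -1709.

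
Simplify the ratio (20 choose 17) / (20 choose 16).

C(n,k+1)/C(n,k) = (n−k)/(k+1) = (20−16)/(16+1) = 4/17.

4/17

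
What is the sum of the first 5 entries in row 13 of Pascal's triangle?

1 + 13 + 78 + 286 + 715 = 1093.

1093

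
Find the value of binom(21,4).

5985

C(21,4) = (21·20·19·18) / 4! = 143640 / 24 = 5985.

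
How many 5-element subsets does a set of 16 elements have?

C(16,5) = (16·15·14·13·12) / 5! = 524160 / 120 = 4368.

4368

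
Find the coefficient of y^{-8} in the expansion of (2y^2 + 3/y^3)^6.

General term: C(6,j)·(2y^2)^j·(3/y^3)^(6-j), with y-exponent 2j − 3(6−j) = 5j − 18.
Set 5j − 18 = -8: j = 2.
C(6,2) = 15; 2^2 = 4; 3^4 = 81.
Coefficient = 15 · 4 · 81 = 4860.

4860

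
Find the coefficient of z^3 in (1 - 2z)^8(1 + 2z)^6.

96

Coefficient of z^3 = Σ_{j} C(8,j)·(-2)^j·C(6,3-j)·2^(3-j) for j from 0 to 3.
= 160 + (-960) + 1344 + (-448) = 96.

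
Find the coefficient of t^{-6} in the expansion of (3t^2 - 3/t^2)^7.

General term: C(7,j)·(3t^2)^j·(-3/t^2)^(7-j), with t-exponent 2j − 2(7−j) = 4j − 14.
Set 4j − 14 = -6: j = 2.
C(7,2) = 21; 3^2 = 9; (-3)^5 = -243.
Coefficient = 21 · 9 · (-243) = -45927.

-45927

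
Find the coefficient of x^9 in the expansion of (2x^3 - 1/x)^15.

-320320

General term: C(15,j)·(2x^3)^j·(-1/x)^(15-j), with x-exponent 3j − 1(15−j) = 4j − 15.
Set 4j − 15 = 9: j = 6.
C(15,6) = 5005; 2^6 = 64; (-1)^9 = -1.
Coefficient = 5005 · 64 · (-1) = -320320.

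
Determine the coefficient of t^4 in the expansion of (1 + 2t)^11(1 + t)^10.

31230

Coefficient of t^4 = Σ_{j} C(11,j)·2^j·C(10,4-j)·1^(4-j) for j from 0 to 4.
= 210 + 2640 + 9900 + 13200 + 5280 = 31230.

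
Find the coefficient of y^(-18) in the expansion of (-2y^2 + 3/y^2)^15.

General term: C(15,j)·(-2y^2)^j·(3/y^2)^(15-j), with y-exponent 2j − 2(15−j) = 4j − 30.
Set 4j − 30 = -18: j = 3.
C(15,3) = 455; (-2)^3 = -8; 3^12 = 531441.
Coefficient = 455 · (-8) · 531441 = -1934445240.

-1934445240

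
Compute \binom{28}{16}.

C(28,16) = C(28,12) by symmetry.
C(28,12) = (28·27·26·25·24·23·22·21·20·19·18·17) / 12! = 14572069319808000 / 479001600 = 30421755.

30421755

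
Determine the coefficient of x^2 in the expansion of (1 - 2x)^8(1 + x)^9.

4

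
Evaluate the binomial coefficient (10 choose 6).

210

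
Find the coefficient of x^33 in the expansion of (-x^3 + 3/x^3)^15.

-945

General term: C(15,j)·(-x^3)^j·(3/x^3)^(15-j), with x-exponent 3j − 3(15−j) = 6j − 45.
Set 6j − 45 = 33: j = 13.
C(15,13) = 105; (-1)^13 = -1; 3^2 = 9.
Coefficient = 105 · (-1) · 9 = -945.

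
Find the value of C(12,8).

495

C(12,8) = C(12,4) by symmetry.
C(12,4) = (12·11·10·9) / 4! = 11880 / 24 = 495.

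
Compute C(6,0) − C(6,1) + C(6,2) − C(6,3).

-10

The partial alternating sum Σ_{k=0}^{3} (−1)^k C(6,k) = (−1)^3 C(5,3) = -10.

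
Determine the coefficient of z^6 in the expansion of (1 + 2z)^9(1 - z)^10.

Coefficient of z^6 = Σ_{j} C(9,j)·2^j·C(10,6-j)·(-1)^(6-j) for j from 0 to 6.
= 210 + (-4536) + 30240 + (-80640) + 90720 + (-40320) + 5376 = 1050.

1050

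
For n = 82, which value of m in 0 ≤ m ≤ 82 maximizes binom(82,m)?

C(82,m) is maximized at m = 82/2 = 41.

41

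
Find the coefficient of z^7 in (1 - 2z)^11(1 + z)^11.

Coefficient of z^7 = Σ_{j} C(11,j)·(-2)^j·C(11,7-j)·1^(7-j) for j from 0 to 7.
= 330 + (-10164) + 101640 + (-435600) + 871200 + (-813120) + 325248 + (-42240) = -2706.

-2706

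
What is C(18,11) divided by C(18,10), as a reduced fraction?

8/11

C(n,k+1)/C(n,k) = (n−k)/(k+1) = (18−10)/(10+1) = 8/11.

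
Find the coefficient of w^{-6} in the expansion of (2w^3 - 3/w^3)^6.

4860

General term: C(6,j)·(2w^3)^j·(-3/w^3)^(6-j), with w-exponent 3j − 3(6−j) = 6j − 18.
Set 6j − 18 = -6: j = 2.
C(6,2) = 15; 2^2 = 4; (-3)^4 = 81.
Coefficient = 15 · 4 · 81 = 4860.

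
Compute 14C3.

364

C(14,3) = (14·13·12) / 3! = 2184 / 6 = 364.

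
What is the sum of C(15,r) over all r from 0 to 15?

Setting x = 1 in (1+x)^15 gives Σ C(15,r) = 2^15 = 32768.

32768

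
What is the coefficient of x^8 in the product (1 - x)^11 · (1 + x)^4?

Coefficient of x^8 = Σ_{j} C(11,j)·(-1)^j·C(4,8-j)·1^(8-j) for j from 4 to 8.
= 330 + (-1848) + 2772 + (-1320) + 165 = 99.

99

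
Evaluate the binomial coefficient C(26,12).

9657700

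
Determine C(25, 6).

C(25,6) = (25·24·23·22·21·20) / 6! = 127512000 / 720 = 177100.

177100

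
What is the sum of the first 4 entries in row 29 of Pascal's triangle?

4090

1 + 29 + 406 + 3654 = 4090.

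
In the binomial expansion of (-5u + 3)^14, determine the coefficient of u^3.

-8060188500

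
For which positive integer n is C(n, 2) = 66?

12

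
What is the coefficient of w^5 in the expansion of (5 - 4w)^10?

The general term is C(10,j)·(5)^j·(-4w)^(10-j); the w^5 term has j = 5.
C(10,5) = 252.
Coefficient = C(10,5) · 5^5 · (-4)^5 = 252 · 3125 · (-1024) = -806400000.

-806400000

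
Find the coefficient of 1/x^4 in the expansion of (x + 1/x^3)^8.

56

General term: C(8,j)·(x)^j·(1/x^3)^(8-j), with x-exponent 1j − 3(8−j) = 4j − 24.
Set 4j − 24 = -4: j = 5.
C(8,5) = 56; 1^5 = 1; 1^3 = 1.
Coefficient = 56 · 1 · 1 = 56.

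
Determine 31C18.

206253075

C(31,18) = C(31,13) by symmetry.
C(31,13) = (31·30·29·28·27·26·25·24·23·22·21·20·19) / 13! = 1284342188088960000 / 6227020800 = 206253075.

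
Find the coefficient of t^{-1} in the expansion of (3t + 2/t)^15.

3602776320

General term: C(15,j)·(3t)^j·(2/t)^(15-j), with t-exponent 1j − 1(15−j) = 2j − 15.
Set 2j − 15 = -1: j = 7.
C(15,7) = 6435; 3^7 = 2187; 2^8 = 256.
Coefficient = 6435 · 2187 · 256 = 3602776320.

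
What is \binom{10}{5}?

252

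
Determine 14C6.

3003

C(14,6) = (14·13·12·11·10·9) / 6! = 2162160 / 720 = 3003.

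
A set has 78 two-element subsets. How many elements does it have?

n(n−1)/2 = 78 ⇒ n(n−1) = 156. Since 13·12 = 156, n = 13.

13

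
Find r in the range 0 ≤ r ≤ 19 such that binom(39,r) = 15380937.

C(39,r) increases on 0 ≤ r ≤ 19. C(39,6) = 3262623 and C(39,7) = 15380937, so r = 7.

7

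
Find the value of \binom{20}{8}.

125970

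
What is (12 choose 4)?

495

C(12,4) = (12·11·10·9) / 4! = 11880 / 24 = 495.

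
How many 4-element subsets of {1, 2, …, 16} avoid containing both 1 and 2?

1729

All 4-subsets: C(16,4) = 1820. Those containing both fixed elements: C(14,2) = 91.
1820 − 91 = 1729.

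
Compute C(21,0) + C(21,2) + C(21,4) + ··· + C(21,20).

1048576

Even-k terms of row 21 sum to 2^20 = 1048576.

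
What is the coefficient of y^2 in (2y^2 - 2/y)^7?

4480

General term: C(7,j)·(2y^2)^j·(-2/y)^(7-j), with y-exponent 2j − 1(7−j) = 3j − 7.
Set 3j − 7 = 2: j = 3.
C(7,3) = 35; 2^3 = 8; (-2)^4 = 16.
Coefficient = 35 · 8 · 16 = 4480.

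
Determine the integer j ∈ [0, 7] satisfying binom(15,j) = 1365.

C(15,j) increases on 0 ≤ j ≤ 7. C(15,3) = 455 and C(15,4) = 1365, so j = 4.

4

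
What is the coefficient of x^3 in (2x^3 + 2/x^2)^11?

946176

General term: C(11,j)·(2x^3)^j·(2/x^2)^(11-j), with x-exponent 3j − 2(11−j) = 5j − 22.
Set 5j − 22 = 3: j = 5.
C(11,5) = 462; 2^5 = 32; 2^6 = 64.
Coefficient = 462 · 32 · 64 = 946176.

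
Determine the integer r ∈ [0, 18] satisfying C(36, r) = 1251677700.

12

C(36,r) increases on 0 ≤ r ≤ 18. C(36,11) = 600805296 and C(36,12) = 1251677700, so r = 12.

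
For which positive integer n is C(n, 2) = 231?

n(n−1)/2 = 231 ⇒ n(n−1) = 462. Since 22·21 = 462, n = 22.

22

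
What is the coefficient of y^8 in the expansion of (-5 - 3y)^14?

The general term is C(14,j)·(-5)^j·(-3y)^(14-j); the y^8 term has j = 6.
C(14,6) = 3003.
Coefficient = C(14,6) · (-5)^6 · (-3)^8 = 3003 · 15625 · 6561 = 307854421875.

307854421875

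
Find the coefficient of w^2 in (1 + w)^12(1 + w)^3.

Coefficient of w^2 = Σ_{j} C(12,j)·C(3,2-j) for j from 0 to 2.
= 3 + 36 + 66 = 105.

105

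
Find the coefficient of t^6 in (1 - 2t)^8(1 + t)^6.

465

Coefficient of t^6 = Σ_{j} C(8,j)·(-2)^j·C(6,6-j)·1^(6-j) for j from 0 to 6.
= 1 + (-96) + 1680 + (-8960) + 16800 + (-10752) + 1792 = 465.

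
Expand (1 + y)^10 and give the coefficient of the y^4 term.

The general term is C(10,j)·(1)^j·(y)^(10-j); the y^4 term has j = 6.
C(10,6) = 210.
Coefficient = C(10,6) = 210.

210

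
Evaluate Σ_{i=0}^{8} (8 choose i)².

Σ C(8,i)² is the coefficient of x^8 in (1+x)^8(1+x)^8 = (1+x)^16, i.e. C(16,8) = 12870.

12870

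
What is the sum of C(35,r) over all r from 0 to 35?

34359738368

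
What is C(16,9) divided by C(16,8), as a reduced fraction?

C(n,k+1)/C(n,k) = (n−k)/(k+1) = (16−8)/(8+1) = 8/9.

8/9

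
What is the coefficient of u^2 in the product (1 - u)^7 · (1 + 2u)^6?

Coefficient of u^2 = Σ_{j} C(7,j)·(-1)^j·C(6,2-j)·2^(2-j) for j from 0 to 2.
= 60 + (-84) + 21 = -3.

-3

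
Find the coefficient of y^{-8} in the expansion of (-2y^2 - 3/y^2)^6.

General term: C(6,j)·(-2y^2)^j·(-3/y^2)^(6-j), with y-exponent 2j − 2(6−j) = 4j − 12.
Set 4j − 12 = -8: j = 1.
C(6,1) = 6; (-2)^1 = -2; (-3)^5 = -243.
Coefficient = 6 · (-2) · (-243) = 2916.

2916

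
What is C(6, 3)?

20

C(6,3) = (6·5·4) / 3! = 120 / 6 = 20.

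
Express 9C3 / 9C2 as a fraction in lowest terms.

C(n,k+1)/C(n,k) = (n−k)/(k+1) = (9−2)/(2+1) = 7/3.

7/3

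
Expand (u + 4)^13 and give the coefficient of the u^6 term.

28114944

The general term is C(13,j)·(u)^j·(4)^(13-j); the u^6 term has j = 6.
C(13,6) = 1716.
Coefficient = C(13,6) · 4^7 = 1716 · 16384 = 28114944.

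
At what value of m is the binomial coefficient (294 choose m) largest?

147

C(294,m) is maximized at m = 294/2 = 147.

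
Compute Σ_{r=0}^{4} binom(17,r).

1 + 17 + 136 + 680 + 2380 = 3214.

3214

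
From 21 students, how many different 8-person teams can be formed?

203490

This is C(21,8) = 203490.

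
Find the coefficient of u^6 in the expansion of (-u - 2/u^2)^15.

General term: C(15,j)·(-u)^j·(-2/u^2)^(15-j), with u-exponent 1j − 2(15−j) = 3j − 30.
Set 3j − 30 = 6: j = 12.
C(15,12) = 455; (-1)^12 = 1; (-2)^3 = -8.
Coefficient = 455 · 1 · (-8) = -3640.

-3640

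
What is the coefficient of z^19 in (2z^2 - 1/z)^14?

-745472

General term: C(14,j)·(2z^2)^j·(-1/z)^(14-j), with z-exponent 2j − 1(14−j) = 3j − 14.
Set 3j − 14 = 19: j = 11.
C(14,11) = 364; 2^11 = 2048; (-1)^3 = -1.
Coefficient = 364 · 2048 · (-1) = -745472.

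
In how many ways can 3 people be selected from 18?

This is C(18,3) = 816.

816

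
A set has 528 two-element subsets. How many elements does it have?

n(n−1)/2 = 528 ⇒ n(n−1) = 1056. Since 33·32 = 1056, n = 33.

33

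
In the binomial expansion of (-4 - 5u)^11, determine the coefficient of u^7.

The general term is C(11,j)·(-4)^j·(-5u)^(11-j); the u^7 term has j = 4.
C(11,4) = 330.
Coefficient = C(11,4) · (-4)^4 · (-5)^7 = 330 · 256 · (-78125) = -6600000000.

-6600000000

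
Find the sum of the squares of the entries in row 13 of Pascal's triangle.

10400600

Σ C(13,j)² is the coefficient of x^13 in (1+x)^13(1+x)^13 = (1+x)^26, i.e. C(26,13) = 10400600.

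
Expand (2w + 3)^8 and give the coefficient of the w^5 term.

48384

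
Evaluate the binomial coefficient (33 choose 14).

C(33,14) = (33·32·31·30·29·28·27·26·25·24·23·22·21·20) / 14! = 71382386874839040000 / 87178291200 = 818809200.

818809200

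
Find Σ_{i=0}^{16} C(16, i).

Setting x = 1 in (1+x)^16 gives Σ C(16,i) = 2^16 = 65536.

65536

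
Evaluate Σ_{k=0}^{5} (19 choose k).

16664

1 + 19 + 171 + 969 + 3876 + 11628 = 16664.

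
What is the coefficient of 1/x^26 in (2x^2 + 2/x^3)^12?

270336

General term: C(12,j)·(2x^2)^j·(2/x^3)^(12-j), with x-exponent 2j − 3(12−j) = 5j − 36.
Set 5j − 36 = -26: j = 2.
C(12,2) = 66; 2^2 = 4; 2^10 = 1024.
Coefficient = 66 · 4 · 1024 = 270336.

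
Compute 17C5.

6188

C(17,5) = (17·16·15·14·13) / 5! = 742560 / 120 = 6188.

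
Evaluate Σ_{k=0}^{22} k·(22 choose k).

Since k·C(22,k) = 22·C(21,k−1), the sum is 22·2^21 = 22·2097152 = 46137344.

46137344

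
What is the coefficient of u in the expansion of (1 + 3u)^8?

24

The general term is C(8,j)·(1)^j·(3u)^(8-j); the u^1 term has j = 7.
C(8,7) = 8.
Coefficient = C(8,7) · 3^1 = 8 · 3 = 24.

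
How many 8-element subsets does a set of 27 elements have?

2220075

C(27,8) = (27·26·25·24·23·22·21·20) / 8! = 89513424000 / 40320 = 2220075.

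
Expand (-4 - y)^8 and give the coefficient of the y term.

131072

The general term is C(8,j)·(-4)^j·(-y)^(8-j); the y^1 term has j = 7.
C(8,7) = 8.
Coefficient = C(8,7) · (-4)^7 · (-1)^1 = 8 · (-16384) · (-1) = 131072.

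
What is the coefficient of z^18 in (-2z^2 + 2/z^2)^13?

General term: C(13,j)·(-2z^2)^j·(2/z^2)^(13-j), with z-exponent 2j − 2(13−j) = 4j − 26.
Set 4j − 26 = 18: j = 11.
C(13,11) = 78; (-2)^11 = -2048; 2^2 = 4.
Coefficient = 78 · (-2048) · 4 = -638976.

-638976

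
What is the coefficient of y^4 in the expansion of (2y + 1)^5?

80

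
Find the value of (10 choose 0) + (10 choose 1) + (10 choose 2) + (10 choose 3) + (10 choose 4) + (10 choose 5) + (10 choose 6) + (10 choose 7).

1 + 10 + 45 + 120 + 210 + 252 + 210 + 120 = 968.

968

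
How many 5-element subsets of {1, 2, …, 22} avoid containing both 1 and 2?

25194

All 5-subsets: C(22,5) = 26334. Those containing both fixed elements: C(20,3) = 1140.
26334 − 1140 = 25194.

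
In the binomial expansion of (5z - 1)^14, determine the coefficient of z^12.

The general term is C(14,j)·(5z)^j·(-1)^(14-j); the z^12 term has j = 12.
C(14,12) = 91.
Coefficient = C(14,12) · 5^12 = 91 · 244140625 = 22216796875.

22216796875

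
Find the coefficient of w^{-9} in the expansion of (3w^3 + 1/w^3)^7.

General term: C(7,j)·(3w^3)^j·(1/w^3)^(7-j), with w-exponent 3j − 3(7−j) = 6j − 21.
Set 6j − 21 = -9: j = 2.
C(7,2) = 21; 3^2 = 9; 1^5 = 1.
Coefficient = 21 · 9 · 1 = 189.

189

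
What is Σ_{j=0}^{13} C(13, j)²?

10400600

Σ C(13,j)² is the coefficient of x^13 in (1+x)^13(1+x)^13 = (1+x)^26, i.e. C(26,13) = 10400600.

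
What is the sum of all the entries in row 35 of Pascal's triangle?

The entries of row 35 sum to 2^35 = 34359738368.

34359738368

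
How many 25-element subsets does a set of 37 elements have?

C(37,25) = C(37,12) by symmetry.
C(37,12) = (37·36·35·34·33·32·31·30·29·28·27·26) / 12! = 887342319056793600 / 479001600 = 1852482996.

1852482996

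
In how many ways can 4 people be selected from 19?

This is C(19,4) = 3876.

3876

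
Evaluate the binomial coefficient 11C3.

165

C(11,3) = (11·10·9) / 3! = 990 / 6 = 165.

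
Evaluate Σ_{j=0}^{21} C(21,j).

2097152

The entries of row 21 sum to 2^21 = 2097152.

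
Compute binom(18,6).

C(18,6) = (18·17·16·15·14·13) / 6! = 13366080 / 720 = 18564.

18564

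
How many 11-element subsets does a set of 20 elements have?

C(20,11) = C(20,9) by symmetry.
C(20,9) = (20·19·18·17·16·15·14·13·12) / 9! = 60949324800 / 362880 = 167960.

167960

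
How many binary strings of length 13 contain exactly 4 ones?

715

Choose the 4 positions: C(13,4) = 715.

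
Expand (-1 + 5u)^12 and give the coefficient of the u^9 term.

The general term is C(12,j)·(-1)^j·(5u)^(12-j); the u^9 term has j = 3.
C(12,3) = 220.
Coefficient = C(12,3) · (-1)^3 · 5^9 = 220 · (-1) · 1953125 = -429687500.

-429687500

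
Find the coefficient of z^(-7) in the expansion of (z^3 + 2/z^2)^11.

42240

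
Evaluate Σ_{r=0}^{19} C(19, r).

The entries of row 19 sum to 2^19 = 524288.

524288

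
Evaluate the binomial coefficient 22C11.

C(22,11) = (22·21·20·19·18·17·16·15·14·13·12) / 11! = 28158588057600 / 39916800 = 705432.

705432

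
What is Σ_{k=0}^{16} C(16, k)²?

601080390

Σ C(16,k)² is the coefficient of x^16 in (1+x)^16(1+x)^16 = (1+x)^32, i.e. C(32,16) = 601080390.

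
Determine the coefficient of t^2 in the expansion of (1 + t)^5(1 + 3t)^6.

235

Coefficient of t^2 = Σ_{j} C(5,j)·1^j·C(6,2-j)·3^(2-j) for j from 0 to 2.
= 135 + 90 + 10 = 235.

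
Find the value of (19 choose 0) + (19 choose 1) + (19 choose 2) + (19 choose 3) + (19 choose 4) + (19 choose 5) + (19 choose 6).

1 + 19 + 171 + 969 + 3876 + 11628 + 27132 = 43796.

43796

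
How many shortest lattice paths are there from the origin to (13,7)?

77520

Each path is a sequence of 20 steps with 13 rights: C(20,13) = 77520.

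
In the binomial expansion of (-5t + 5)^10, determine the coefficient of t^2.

The general term is C(10,j)·(-5t)^j·(5)^(10-j); the t^2 term has j = 2.
C(10,2) = 45.
Coefficient = C(10,2) · (-5)^2 · 5^8 = 45 · 25 · 390625 = 439453125.

439453125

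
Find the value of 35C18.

4537567650

C(35,18) = C(35,17) by symmetry.
C(35,17) = (35·34·33·32·31·30·29·28·27·26·25·24·23·22·21·20·19) / 17! = 1613955767240110694400000 / 355687428096000 = 4537567650.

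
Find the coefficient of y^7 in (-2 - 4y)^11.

The general term is C(11,j)·(-2)^j·(-4y)^(11-j); the y^7 term has j = 4.
C(11,4) = 330.
Coefficient = C(11,4) · (-2)^4 · (-4)^7 = 330 · 16 · (-16384) = -86507520.

-86507520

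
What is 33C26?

4272048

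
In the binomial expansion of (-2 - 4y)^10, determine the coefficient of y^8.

The general term is C(10,j)·(-2)^j·(-4y)^(10-j); the y^8 term has j = 2.
C(10,2) = 45.
Coefficient = C(10,2) · (-2)^2 · (-4)^8 = 45 · 4 · 65536 = 11796480.

11796480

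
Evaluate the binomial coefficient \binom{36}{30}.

C(36,30) = C(36,6) by symmetry.
C(36,6) = (36·35·34·33·32·31) / 6! = 1402410240 / 720 = 1947792.

1947792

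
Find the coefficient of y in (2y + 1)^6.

The general term is C(6,j)·(2y)^j·(1)^(6-j); the y^1 term has j = 1.
C(6,1) = 6.
Coefficient = C(6,1) · 2^1 = 6 · 2 = 12.

12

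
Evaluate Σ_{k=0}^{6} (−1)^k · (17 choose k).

The partial alternating sum Σ_{k=0}^{6} (−1)^k C(17,k) = (−1)^6 C(16,6) = 8008.

8008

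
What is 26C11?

C(26,11) = (26·25·24·23·22·21·20·19·18·17·16) / 11! = 308403583488000 / 39916800 = 7726160.

7726160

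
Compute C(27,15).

17383860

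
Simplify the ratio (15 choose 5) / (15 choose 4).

11/5

C(n,k+1)/C(n,k) = (n−k)/(k+1) = (15−4)/(4+1) = 11/5.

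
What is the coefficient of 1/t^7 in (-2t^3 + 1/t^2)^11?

-1320

General term: C(11,j)·(-2t^3)^j·(1/t^2)^(11-j), with t-exponent 3j − 2(11−j) = 5j − 22.
Set 5j − 22 = -7: j = 3.
C(11,3) = 165; (-2)^3 = -8; 1^8 = 1.
Coefficient = 165 · (-8) · 1 = -1320.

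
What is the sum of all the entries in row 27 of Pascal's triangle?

Setting x = 1 in (1+x)^27 gives Σ C(27,j) = 2^27 = 134217728.

134217728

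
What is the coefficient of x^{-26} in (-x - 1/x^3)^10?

General term: C(10,j)·(-x)^j·(-1/x^3)^(10-j), with x-exponent 1j − 3(10−j) = 4j − 30.
Set 4j − 30 = -26: j = 1.
C(10,1) = 10; (-1)^1 = -1; (-1)^9 = -1.
Coefficient = 10 · (-1) · (-1) = 10.

10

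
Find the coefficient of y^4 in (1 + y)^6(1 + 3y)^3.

762

Coefficient of y^4 = Σ_{j} C(6,j)·1^j·C(3,4-j)·3^(4-j) for j from 1 to 4.
= 162 + 405 + 180 + 15 = 762.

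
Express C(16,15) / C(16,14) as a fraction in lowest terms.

C(n,k+1)/C(n,k) = (n−k)/(k+1) = (16−14)/(14+1) = 2/15.

2/15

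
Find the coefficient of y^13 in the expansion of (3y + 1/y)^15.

General term: C(15,j)·(3y)^j·(1/y)^(15-j), with y-exponent 1j − 1(15−j) = 2j − 15.
Set 2j − 15 = 13: j = 14.
C(15,14) = 15; 3^14 = 4782969; 1^1 = 1.
Coefficient = 15 · 4782969 · 1 = 71744535.

71744535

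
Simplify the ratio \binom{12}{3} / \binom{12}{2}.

10/3

C(n,k+1)/C(n,k) = (n−k)/(k+1) = (12−2)/(2+1) = 10/3.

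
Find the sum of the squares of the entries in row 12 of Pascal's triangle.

Σ C(12,j)² is the coefficient of x^12 in (1+x)^12(1+x)^12 = (1+x)^24, i.e. C(24,12) = 2704156.

2704156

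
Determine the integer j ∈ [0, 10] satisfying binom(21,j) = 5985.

4

C(21,j) increases on 0 ≤ j ≤ 10. C(21,3) = 1330 and C(21,4) = 5985, so j = 4.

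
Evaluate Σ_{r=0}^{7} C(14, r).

1 + 14 + 91 + 364 + 1001 + 2002 + 3003 + 3432 = 9908.

9908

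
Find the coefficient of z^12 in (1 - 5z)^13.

The general term is C(13,j)·(1)^j·(-5z)^(13-j); the z^12 term has j = 1.
C(13,1) = 13.
Coefficient = C(13,1) · (-5)^12 = 13 · 244140625 = 3173828125.

3173828125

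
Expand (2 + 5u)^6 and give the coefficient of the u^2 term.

6000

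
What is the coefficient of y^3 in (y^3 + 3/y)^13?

General term: C(13,j)·(y^3)^j·(3/y)^(13-j), with y-exponent 3j − 1(13−j) = 4j − 13.
Set 4j − 13 = 3: j = 4.
C(13,4) = 715; 1^4 = 1; 3^9 = 19683.
Coefficient = 715 · 1 · 19683 = 14073345.

14073345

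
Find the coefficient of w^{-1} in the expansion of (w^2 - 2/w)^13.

-366080

General term: C(13,j)·(w^2)^j·(-2/w)^(13-j), with w-exponent 2j − 1(13−j) = 3j − 13.
Set 3j − 13 = -1: j = 4.
C(13,4) = 715; 1^4 = 1; (-2)^9 = -512.
Coefficient = 715 · 1 · (-512) = -366080.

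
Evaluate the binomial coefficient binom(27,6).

296010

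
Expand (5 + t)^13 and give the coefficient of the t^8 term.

4021875

The general term is C(13,j)·(5)^j·(t)^(13-j); the t^8 term has j = 5.
C(13,5) = 1287.
Coefficient = C(13,5) · 5^5 = 1287 · 3125 = 4021875.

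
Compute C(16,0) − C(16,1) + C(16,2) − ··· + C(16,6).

The partial alternating sum Σ_{k=0}^{6} (−1)^k C(16,k) = (−1)^6 C(15,6) = 5005.

5005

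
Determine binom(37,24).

3562467300

C(37,24) = C(37,13) by symmetry.
C(37,13) = (37·36·35·34·33·32·31·30·29·28·27·26·25) / 13! = 22183557976419840000 / 6227020800 = 3562467300.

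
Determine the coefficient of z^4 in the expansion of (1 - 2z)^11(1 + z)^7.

Coefficient of z^4 = Σ_{j} C(11,j)·(-2)^j·C(7,4-j)·1^(4-j) for j from 0 to 4.
= 35 + (-770) + 4620 + (-9240) + 5280 = -75.

-75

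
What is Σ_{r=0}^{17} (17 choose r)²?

2333606220

By Vandermonde's identity, Σ C(17,r)² = C(34,17) = 2333606220.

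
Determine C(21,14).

C(21,14) = C(21,7) by symmetry.
C(21,7) = (21·20·19·18·17·16·15) / 7! = 586051200 / 5040 = 116280.

116280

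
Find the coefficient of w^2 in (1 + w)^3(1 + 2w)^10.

Coefficient of w^2 = Σ_{j} C(3,j)·1^j·C(10,2-j)·2^(2-j) for j from 0 to 2.
= 180 + 60 + 3 = 243.

243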